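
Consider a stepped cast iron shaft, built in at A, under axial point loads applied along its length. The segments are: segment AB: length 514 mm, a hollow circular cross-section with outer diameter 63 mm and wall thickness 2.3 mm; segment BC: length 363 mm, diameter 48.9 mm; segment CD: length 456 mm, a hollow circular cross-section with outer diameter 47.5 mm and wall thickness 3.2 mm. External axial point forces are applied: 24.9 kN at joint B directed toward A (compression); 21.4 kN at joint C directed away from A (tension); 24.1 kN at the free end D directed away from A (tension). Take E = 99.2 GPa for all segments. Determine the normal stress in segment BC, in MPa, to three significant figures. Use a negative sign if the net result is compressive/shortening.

24.2 MPa

Internal axial forces (sectioning from the free end, tension +): N_CD = 24.1 kN, N_BC = 45.5 kN, N_AB = 20.6 kN.
A_BC = 1878 mm².
σ_BC = N_BC/A_BC = 45500/1878 = 24.23 MPa.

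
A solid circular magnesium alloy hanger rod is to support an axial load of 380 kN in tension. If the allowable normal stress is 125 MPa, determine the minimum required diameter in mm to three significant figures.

62.2 mm

Required area A ≥ P/σ_allow = 380000/125 = 3040 mm².
For a solid circular section, d ≥ √(4A/π) = 62.21 mm.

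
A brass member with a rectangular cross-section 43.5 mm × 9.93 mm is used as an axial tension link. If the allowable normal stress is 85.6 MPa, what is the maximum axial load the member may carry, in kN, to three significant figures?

37.0 kN

A = 432 mm².
P_max = σ_allow · A = 85.6 · 432 = 36980 N = 36.98 kN.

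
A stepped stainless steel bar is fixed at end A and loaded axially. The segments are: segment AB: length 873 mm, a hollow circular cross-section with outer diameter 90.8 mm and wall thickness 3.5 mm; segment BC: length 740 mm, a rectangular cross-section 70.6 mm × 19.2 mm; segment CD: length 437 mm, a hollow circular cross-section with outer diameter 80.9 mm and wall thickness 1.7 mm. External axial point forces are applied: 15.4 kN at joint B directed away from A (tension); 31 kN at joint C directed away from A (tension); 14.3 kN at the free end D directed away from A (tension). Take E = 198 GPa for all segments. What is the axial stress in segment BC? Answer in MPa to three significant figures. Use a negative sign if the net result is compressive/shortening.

33.4 MPa

Internal axial forces (sectioning from the free end, tension +): N_CD = 14.3 kN, N_BC = 45.3 kN, N_AB = 60.7 kN.
A_BC = 1356 mm².
σ_BC = N_BC/A_BC = 45300/1356 = 33.42 MPa.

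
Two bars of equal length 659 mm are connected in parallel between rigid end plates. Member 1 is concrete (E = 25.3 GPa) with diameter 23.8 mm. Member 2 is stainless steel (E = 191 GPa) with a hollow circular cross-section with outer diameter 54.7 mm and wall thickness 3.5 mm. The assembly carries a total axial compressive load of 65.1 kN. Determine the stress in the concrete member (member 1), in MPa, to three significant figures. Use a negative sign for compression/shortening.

A_1 = 444.9 mm².
A_2 = 563 mm².
Equal strain + equilibrium ⇒ each member carries load in proportion to AE: A₁E₁ = 11260000 N, A₂E₂ = 107500000 N, ΣAE = 118800000 N.
σ₁ = P·E₁/ΣAE = -65100·25300/118800000 = -13.87 MPa.

-13.9 MPa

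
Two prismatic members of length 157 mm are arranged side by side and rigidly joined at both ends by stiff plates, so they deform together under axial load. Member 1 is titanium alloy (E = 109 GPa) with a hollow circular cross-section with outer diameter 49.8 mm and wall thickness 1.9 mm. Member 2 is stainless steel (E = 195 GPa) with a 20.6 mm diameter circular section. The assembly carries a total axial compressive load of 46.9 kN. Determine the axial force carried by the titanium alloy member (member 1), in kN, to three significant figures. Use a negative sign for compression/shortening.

-15.2 kN

A_1 = 285.9 mm².
A_2 = 333.3 mm².
Equal strain + equilibrium ⇒ each member carries load in proportion to AE: A₁E₁ = 31160000 N, A₂E₂ = 64990000 N, ΣAE = 96160000 N.
F₁ = P·A₁E₁/ΣAE = -46900·31160000/96160000 = -15200 N.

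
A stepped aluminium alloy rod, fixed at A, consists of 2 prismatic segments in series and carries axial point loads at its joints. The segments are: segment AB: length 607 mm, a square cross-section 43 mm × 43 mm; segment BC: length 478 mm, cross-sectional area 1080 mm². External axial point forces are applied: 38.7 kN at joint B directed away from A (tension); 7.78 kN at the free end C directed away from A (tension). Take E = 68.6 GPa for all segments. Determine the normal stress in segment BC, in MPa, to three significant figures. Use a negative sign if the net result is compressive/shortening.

Internal axial forces (sectioning from the free end, tension +): N_BC = 7.78 kN, N_AB = 46.48 kN.
σ_BC = N_BC/A_BC = 7780/1080 = 7.204 MPa.

7.20 MPa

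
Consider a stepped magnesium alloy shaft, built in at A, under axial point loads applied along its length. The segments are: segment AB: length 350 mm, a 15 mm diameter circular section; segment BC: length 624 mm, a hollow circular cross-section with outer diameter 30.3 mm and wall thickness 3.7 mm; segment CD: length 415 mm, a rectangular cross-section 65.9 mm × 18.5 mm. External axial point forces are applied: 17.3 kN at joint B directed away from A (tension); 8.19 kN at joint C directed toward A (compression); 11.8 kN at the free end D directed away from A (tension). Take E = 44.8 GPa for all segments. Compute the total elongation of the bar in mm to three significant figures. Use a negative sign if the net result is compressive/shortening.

Internal axial forces (sectioning from the free end, tension +): N_CD = 11.8 kN, N_BC = 3.61 kN, N_AB = 20.91 kN.
A_AB = 176.7 mm².
A_BC = 309.2 mm².
A_CD = 1219 mm².
δ_AB = 20910·350/(176.7·44800) = 0.9244 mm
δ_BC = 3610·624/(309.2·44800) = 0.1626 mm
δ_CD = 11800·415/(1219·44800) = 0.08966 mm
δ = Σδ_i = 1.177 mm.

1.18 mm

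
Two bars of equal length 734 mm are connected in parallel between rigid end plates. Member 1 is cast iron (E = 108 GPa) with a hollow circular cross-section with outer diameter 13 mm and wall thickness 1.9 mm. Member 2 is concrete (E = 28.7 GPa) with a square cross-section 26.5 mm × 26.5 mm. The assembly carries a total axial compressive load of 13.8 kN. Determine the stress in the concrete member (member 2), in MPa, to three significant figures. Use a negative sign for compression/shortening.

-14.5 MPa

A_1 = 66.26 mm².
A_2 = 702.2 mm².
Equal strain + equilibrium ⇒ each member carries load in proportion to AE: A₁E₁ = 7156000 N, A₂E₂ = 20150000 N, ΣAE = 27310000 N.
σ₂ = P·E₂/ΣAE = -13800·28700/27310000 = -14.5 MPa.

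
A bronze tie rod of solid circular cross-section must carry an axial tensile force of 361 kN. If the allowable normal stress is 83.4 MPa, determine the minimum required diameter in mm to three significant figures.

Required area A ≥ P/σ_allow = 361000/83.4 = 4329 mm².
For a solid circular section, d ≥ √(4A/π) = 74.24 mm.

74.2 mm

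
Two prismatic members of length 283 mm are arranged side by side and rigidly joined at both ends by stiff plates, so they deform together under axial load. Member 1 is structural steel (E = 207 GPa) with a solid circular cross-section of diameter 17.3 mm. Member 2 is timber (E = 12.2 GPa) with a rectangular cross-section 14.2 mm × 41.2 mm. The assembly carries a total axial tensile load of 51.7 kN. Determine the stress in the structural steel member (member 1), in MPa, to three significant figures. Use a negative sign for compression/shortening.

192 MPa

A_1 = 235.1 mm².
A_2 = 585 mm².
Equal strain + equilibrium ⇒ each member carries load in proportion to AE: A₁E₁ = 48660000 N, A₂E₂ = 7137000 N, ΣAE = 55800000 N.
σ₁ = P·E₁/ΣAE = 51700·207000/55800000 = 191.8 MPa.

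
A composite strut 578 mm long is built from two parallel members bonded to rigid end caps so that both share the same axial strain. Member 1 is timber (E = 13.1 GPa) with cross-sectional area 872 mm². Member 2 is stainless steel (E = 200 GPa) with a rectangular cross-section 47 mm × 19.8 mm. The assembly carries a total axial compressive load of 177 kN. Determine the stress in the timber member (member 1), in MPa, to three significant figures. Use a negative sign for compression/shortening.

-11.7 MPa

A_2 = 930.6 mm².
Equal strain + equilibrium ⇒ each member carries load in proportion to AE: A₁E₁ = 11420000 N, A₂E₂ = 186100000 N, ΣAE = 197500000 N.
σ₁ = P·E₁/ΣAE = -177000·13100/197500000 = -11.74 MPa.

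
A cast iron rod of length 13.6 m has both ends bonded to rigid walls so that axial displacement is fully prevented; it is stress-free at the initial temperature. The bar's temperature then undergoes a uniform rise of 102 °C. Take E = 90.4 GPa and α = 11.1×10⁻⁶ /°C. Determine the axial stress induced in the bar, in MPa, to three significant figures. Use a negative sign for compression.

Free thermal expansion αLΔT = 11.1e-6 · 13600 · 102 = 15.4 mm.
The walls impose strain ε = −(15.4)/13600 = -1.1322e-03; σ = Eε = 90400 · -1.1322e-03 = -102.4 MPa.

-102 MPa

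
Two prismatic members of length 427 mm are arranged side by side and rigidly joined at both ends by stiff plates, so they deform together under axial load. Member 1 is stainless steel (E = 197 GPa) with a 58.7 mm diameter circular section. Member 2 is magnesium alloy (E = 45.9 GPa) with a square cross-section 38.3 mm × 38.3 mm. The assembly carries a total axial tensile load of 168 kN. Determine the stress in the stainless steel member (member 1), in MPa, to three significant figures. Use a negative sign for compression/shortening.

A_1 = 2706 mm².
A_2 = 1467 mm².
Equal strain + equilibrium ⇒ each member carries load in proportion to AE: A₁E₁ = 533100000 N, A₂E₂ = 67330000 N, ΣAE = 600500000 N.
σ₁ = P·E₁/ΣAE = 168000·197000/600500000 = 55.12 MPa.

55.1 MPa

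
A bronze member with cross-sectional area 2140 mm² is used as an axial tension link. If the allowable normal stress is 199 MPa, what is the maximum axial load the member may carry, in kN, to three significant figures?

P_max = σ_allow · A = 199 · 2140 = 425900 N = 425.9 kN.

426 kN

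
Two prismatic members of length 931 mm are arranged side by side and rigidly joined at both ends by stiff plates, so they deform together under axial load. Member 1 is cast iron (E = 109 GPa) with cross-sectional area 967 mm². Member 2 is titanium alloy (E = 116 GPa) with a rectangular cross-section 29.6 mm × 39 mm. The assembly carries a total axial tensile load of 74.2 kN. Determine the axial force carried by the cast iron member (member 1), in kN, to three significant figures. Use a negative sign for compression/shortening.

A_2 = 1154 mm².
Equal strain + equilibrium ⇒ each member carries load in proportion to AE: A₁E₁ = 105400000 N, A₂E₂ = 133900000 N, ΣAE = 239300000 N.
F₁ = P·A₁E₁/ΣAE = 74200·105400000/239300000 = 32680 N.

32.7 kN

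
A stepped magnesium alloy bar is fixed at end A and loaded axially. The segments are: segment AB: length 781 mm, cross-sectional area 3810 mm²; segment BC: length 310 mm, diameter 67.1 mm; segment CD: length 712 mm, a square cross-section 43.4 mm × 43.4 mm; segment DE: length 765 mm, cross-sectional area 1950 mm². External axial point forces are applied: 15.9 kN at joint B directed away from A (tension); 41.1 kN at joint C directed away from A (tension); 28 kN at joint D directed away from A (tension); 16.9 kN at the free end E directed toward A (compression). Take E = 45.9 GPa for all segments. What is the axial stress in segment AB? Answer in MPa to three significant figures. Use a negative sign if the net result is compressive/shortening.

17.9 MPa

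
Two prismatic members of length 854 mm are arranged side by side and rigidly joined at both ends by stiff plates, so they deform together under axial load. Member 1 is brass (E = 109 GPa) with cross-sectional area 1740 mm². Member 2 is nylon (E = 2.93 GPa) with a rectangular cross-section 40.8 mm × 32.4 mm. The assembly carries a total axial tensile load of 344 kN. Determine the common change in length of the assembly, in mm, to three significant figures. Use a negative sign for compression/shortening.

1.52 mm

A_2 = 1322 mm².
Equal strain + equilibrium ⇒ each member carries load in proportion to AE: A₁E₁ = 189700000 N, A₂E₂ = 3873000 N, ΣAE = 193500000 N.
δ = PL/ΣAE = 344000·854/193500000 = 1.518 mm.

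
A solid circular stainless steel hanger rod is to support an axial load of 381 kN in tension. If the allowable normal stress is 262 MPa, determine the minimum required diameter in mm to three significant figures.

Required area A ≥ P/σ_allow = 381000/262 = 1454 mm².
For a solid circular section, d ≥ √(4A/π) = 43.03 mm.

43.0 mm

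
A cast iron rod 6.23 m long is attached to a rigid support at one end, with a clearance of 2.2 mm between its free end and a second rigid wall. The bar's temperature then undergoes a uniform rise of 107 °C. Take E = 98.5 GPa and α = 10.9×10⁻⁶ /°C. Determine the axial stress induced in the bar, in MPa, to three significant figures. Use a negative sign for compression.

Free thermal expansion αLΔT = 10.9e-6 · 6230 · 107 = 7.266 mm.
The walls engage after the gap closes; constrained expansion = 7.266 − 2.2 = 5.066 mm.
The walls impose strain ε = −(5.066)/6230 = -8.1317e-04; σ = Eε = 98500 · -8.1317e-04 = -80.1 MPa.

-80.1 MPa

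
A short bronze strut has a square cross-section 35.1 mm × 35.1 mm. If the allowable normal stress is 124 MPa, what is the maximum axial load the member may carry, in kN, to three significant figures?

153 kN

A = 1232 mm².
P_max = σ_allow · A = 124 · 1232 = 152800 N = 152.8 kN.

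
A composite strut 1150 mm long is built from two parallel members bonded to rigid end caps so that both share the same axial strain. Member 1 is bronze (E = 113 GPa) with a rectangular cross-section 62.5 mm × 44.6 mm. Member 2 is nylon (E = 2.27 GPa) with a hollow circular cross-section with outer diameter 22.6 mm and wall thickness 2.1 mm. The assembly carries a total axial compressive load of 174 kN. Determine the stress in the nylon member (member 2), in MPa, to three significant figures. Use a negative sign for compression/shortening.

A_1 = 2788 mm².
A_2 = 135.2 mm².
Equal strain + equilibrium ⇒ each member carries load in proportion to AE: A₁E₁ = 315000000 N, A₂E₂ = 307000 N, ΣAE = 315300000 N.
σ₂ = P·E₂/ΣAE = -174000·2270/315300000 = -1.253 MPa.

-1.25 MPa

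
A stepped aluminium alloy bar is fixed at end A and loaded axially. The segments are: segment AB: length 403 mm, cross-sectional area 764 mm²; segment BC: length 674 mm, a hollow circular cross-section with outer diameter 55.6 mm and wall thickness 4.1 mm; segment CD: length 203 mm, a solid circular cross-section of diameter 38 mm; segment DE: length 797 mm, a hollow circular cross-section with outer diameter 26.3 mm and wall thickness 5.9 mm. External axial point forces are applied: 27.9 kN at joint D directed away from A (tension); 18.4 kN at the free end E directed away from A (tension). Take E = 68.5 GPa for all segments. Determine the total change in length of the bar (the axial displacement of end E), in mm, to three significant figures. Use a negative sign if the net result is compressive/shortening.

1.73 mm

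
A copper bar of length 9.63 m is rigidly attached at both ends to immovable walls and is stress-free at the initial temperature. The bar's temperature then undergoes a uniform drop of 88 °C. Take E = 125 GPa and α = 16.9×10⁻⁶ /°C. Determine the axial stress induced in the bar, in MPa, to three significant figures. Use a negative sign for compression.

Free thermal expansion αLΔT = 16.9e-6 · 9630 · -88 = -14.32 mm.
The walls impose strain ε = −(-14.32)/9630 = 1.4872e-03; σ = Eε = 125000 · 1.4872e-03 = 185.9 MPa.

186 MPa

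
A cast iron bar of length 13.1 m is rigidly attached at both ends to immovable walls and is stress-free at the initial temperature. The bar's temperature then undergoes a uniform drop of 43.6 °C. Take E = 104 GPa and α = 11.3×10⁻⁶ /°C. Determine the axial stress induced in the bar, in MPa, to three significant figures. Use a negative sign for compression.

Free thermal expansion αLΔT = 11.3e-6 · 13100 · -43.6 = -6.454 mm.
The walls impose strain ε = −(-6.454)/13100 = 4.9268e-04; σ = Eε = 104000 · 4.9268e-04 = 51.24 MPa.

51.2 MPa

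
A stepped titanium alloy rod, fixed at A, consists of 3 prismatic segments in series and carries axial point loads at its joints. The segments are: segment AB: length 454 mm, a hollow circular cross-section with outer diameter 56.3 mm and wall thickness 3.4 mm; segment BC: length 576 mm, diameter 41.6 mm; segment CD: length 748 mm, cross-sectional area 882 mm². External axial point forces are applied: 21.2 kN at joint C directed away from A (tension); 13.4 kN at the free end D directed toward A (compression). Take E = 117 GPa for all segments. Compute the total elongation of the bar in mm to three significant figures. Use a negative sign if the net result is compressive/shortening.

Internal axial forces (sectioning from the free end, tension +): N_CD = -13.4 kN, N_BC = 7.8 kN, N_AB = 7.8 kN.
A_AB = 565 mm².
A_BC = 1359 mm².
δ_AB = 7800·454/(565·117000) = 0.05356 mm
δ_BC = 7800·576/(1359·117000) = 0.02825 mm
δ_CD = -13400·748/(882·117000) = -0.09713 mm
δ = Σδ_i = -0.01531 mm.

-0.0153 mm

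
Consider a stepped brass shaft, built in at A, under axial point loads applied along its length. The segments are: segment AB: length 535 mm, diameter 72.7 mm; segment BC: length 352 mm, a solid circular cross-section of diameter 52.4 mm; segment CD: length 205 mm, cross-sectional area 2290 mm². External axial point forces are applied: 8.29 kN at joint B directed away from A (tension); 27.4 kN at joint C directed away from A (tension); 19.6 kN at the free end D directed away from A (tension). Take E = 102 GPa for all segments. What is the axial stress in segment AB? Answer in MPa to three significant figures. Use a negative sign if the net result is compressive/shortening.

Internal axial forces (sectioning from the free end, tension +): N_CD = 19.6 kN, N_BC = 47 kN, N_AB = 55.29 kN.
A_AB = 4151 mm².
σ_AB = N_AB/A_AB = 55290/4151 = 13.32 MPa.

13.3 MPa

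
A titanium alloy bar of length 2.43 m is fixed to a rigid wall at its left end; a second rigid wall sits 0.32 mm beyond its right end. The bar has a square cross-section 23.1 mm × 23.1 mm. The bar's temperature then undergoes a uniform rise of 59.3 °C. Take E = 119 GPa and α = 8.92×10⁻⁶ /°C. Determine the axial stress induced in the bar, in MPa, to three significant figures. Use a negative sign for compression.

-47.3 MPa

Free thermal expansion αLΔT = 8.92e-6 · 2430 · 59.3 = 1.285 mm.
The walls engage after the gap closes; constrained expansion = 1.285 − 0.32 = 0.9654 mm.
The walls impose strain ε = −(0.9654)/2430 = -3.9727e-04; σ = Eε = 119000 · -3.9727e-04 = -47.27 MPa.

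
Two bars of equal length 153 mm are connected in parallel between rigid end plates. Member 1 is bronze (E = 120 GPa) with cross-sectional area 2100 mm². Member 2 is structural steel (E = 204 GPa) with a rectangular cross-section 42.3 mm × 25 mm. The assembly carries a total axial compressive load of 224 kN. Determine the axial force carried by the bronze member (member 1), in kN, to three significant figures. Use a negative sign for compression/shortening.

-121 kN

A_2 = 1058 mm².
Equal strain + equilibrium ⇒ each member carries load in proportion to AE: A₁E₁ = 252000000 N, A₂E₂ = 215700000 N, ΣAE = 467700000 N.
F₁ = P·A₁E₁/ΣAE = -224000·252000000/467700000 = -120700 N.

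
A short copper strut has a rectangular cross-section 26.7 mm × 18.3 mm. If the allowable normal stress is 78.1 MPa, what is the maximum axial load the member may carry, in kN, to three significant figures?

38.2 kN

A = 488.6 mm².
P_max = σ_allow · A = 78.1 · 488.6 = 38160 N = 38.16 kN.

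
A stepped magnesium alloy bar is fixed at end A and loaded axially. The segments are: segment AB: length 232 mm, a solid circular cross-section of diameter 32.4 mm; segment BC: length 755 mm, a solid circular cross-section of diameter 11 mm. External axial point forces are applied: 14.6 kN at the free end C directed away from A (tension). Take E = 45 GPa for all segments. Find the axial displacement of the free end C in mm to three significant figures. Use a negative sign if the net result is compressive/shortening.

2.67 mm

Internal axial forces (sectioning from the free end, tension +): N_BC = 14.6 kN, N_AB = 14.6 kN.
A_AB = 824.5 mm².
A_BC = 95.03 mm².
δ_AB = 14600·232/(824.5·45000) = 0.0913 mm
δ_BC = 14600·755/(95.03·45000) = 2.578 mm
δ = Σδ_i = 2.669 mm.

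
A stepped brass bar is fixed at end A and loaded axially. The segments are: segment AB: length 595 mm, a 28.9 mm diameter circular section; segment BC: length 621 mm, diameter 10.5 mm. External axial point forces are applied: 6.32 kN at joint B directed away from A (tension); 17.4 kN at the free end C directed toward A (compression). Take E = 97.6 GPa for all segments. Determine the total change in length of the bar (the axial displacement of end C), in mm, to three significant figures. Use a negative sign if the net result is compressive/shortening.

-1.38 mm

Internal axial forces (sectioning from the free end, tension +): N_BC = -17.4 kN, N_AB = -11.08 kN.
A_AB = 656 mm².
A_BC = 86.59 mm².
δ_AB = -11080·595/(656·97600) = -0.103 mm
δ_BC = -17400·621/(86.59·97600) = -1.279 mm
δ = Σδ_i = -1.382 mm.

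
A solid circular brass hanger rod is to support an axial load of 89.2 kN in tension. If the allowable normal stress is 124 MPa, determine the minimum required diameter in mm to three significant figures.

Required area A ≥ P/σ_allow = 89200/124 = 719.4 mm².
For a solid circular section, d ≥ √(4A/π) = 30.26 mm.

30.3 mm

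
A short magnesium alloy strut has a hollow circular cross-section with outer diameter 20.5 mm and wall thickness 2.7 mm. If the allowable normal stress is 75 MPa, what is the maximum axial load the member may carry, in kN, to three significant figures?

A = 151 mm².
P_max = σ_allow · A = 75 · 151 = 11320 N = 11.32 kN.

11.3 kN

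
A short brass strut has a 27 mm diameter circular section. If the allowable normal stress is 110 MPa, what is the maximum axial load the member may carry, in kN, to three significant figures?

63.0 kN

A = 572.6 mm².
P_max = σ_allow · A = 110 · 572.6 = 62980 N = 62.98 kN.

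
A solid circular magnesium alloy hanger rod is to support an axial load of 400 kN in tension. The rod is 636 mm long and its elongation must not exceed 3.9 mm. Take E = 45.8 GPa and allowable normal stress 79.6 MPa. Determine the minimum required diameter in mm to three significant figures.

Required area A ≥ P/σ_allow = 400000/79.6 = 5025 mm².
For a solid circular section, d ≥ √(4A/π) = 79.99 mm.
Elongation limit: A ≥ PL/(Eδ_allow) = 400000·636/(45800·3.9) = 1424 mm² ⇒ d ≥ 42.58 mm.
The stress limit governs.

80.0 mm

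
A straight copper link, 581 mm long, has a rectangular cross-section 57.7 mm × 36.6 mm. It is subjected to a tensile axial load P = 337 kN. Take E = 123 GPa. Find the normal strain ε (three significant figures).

0.00130

A = 2112 mm².
σ = N/A = 159.6 MPa; ε = σ/E = 159.6/123000 = 1.297e-03.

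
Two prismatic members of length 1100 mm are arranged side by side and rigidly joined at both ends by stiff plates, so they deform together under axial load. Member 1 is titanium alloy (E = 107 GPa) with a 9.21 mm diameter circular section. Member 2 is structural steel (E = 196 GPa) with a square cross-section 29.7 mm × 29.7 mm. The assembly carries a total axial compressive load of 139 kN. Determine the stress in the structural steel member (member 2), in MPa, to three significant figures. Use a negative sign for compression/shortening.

-151 MPa

A_1 = 66.62 mm².
A_2 = 882.1 mm².
Equal strain + equilibrium ⇒ each member carries load in proportion to AE: A₁E₁ = 7128000 N, A₂E₂ = 172900000 N, ΣAE = 180000000 N.
σ₂ = P·E₂/ΣAE = -139000·196000/180000000 = -151.3 MPa.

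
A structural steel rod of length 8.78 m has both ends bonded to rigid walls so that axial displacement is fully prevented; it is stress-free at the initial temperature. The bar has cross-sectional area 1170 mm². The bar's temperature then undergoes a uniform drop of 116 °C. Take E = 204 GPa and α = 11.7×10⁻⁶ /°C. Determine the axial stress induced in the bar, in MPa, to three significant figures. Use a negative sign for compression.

277 MPa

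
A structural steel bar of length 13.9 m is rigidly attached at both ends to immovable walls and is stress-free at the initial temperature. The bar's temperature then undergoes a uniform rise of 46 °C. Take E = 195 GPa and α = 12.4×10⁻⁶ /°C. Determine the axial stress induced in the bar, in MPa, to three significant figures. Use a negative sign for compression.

Free thermal expansion αLΔT = 12.4e-6 · 13900 · 46 = 7.929 mm.
The walls impose strain ε = −(7.929)/13900 = -5.7040e-04; σ = Eε = 195000 · -5.7040e-04 = -111.2 MPa.

-111 MPa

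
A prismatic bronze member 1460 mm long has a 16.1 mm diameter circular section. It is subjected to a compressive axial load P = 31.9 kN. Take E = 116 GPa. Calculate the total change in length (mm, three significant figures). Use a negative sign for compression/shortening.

-1.97 mm

A = 203.6 mm².
δ_mech = NL/(AE) = -31900·1460/(203.6·116000) = -1.972 mm.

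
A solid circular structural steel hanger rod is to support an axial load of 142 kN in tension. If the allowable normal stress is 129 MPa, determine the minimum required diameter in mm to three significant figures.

Required area A ≥ P/σ_allow = 142000/129 = 1101 mm².
For a solid circular section, d ≥ √(4A/π) = 37.44 mm.

37.4 mm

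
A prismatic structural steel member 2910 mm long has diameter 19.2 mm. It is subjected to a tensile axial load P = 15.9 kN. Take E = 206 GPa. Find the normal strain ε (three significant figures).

2.67e-04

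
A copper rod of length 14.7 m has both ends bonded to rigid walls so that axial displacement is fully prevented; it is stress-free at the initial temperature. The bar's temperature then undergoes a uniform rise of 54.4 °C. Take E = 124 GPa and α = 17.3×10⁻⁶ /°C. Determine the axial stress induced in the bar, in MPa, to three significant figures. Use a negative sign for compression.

Free thermal expansion αLΔT = 17.3e-6 · 14700 · 54.4 = 13.83 mm.
The walls impose strain ε = −(13.83)/14700 = -9.4112e-04; σ = Eε = 124000 · -9.4112e-04 = -116.7 MPa.

-117 MPa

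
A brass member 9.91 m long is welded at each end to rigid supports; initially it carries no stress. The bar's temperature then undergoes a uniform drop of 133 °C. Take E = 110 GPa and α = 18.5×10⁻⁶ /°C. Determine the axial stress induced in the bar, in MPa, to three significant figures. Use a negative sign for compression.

271 MPa

Free thermal expansion αLΔT = 18.5e-6 · 9910 · -133 = -24.38 mm.
The walls impose strain ε = −(-24.38)/9910 = 2.4605e-03; σ = Eε = 110000 · 2.4605e-03 = 270.7 MPa.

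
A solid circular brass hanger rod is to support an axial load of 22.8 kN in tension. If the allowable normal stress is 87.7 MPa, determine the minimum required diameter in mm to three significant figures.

18.2 mm

Required area A ≥ P/σ_allow = 22800/87.7 = 260 mm².
For a solid circular section, d ≥ √(4A/π) = 18.19 mm.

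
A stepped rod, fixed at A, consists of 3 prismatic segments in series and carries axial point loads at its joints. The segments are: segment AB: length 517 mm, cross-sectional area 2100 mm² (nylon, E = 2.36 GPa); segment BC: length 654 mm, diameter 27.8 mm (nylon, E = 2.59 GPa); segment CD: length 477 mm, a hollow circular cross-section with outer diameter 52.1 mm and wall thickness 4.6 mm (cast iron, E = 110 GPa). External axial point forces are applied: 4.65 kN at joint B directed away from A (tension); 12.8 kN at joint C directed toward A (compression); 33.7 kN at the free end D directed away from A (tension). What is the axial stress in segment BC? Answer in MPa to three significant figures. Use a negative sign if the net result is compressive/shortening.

34.4 MPa

Internal axial forces (sectioning from the free end, tension +): N_CD = 33.7 kN, N_BC = 20.9 kN, N_AB = 25.55 kN.
A_BC = 607 mm².
σ_BC = N_BC/A_BC = 20900/607 = 34.43 MPa.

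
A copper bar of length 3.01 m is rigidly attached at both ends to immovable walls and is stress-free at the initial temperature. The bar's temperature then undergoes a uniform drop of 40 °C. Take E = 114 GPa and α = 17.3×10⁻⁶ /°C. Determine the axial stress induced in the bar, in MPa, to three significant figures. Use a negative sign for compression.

78.9 MPa

Free thermal expansion αLΔT = 17.3e-6 · 3010 · -40 = -2.083 mm.
The walls impose strain ε = −(-2.083)/3010 = 6.9200e-04; σ = Eε = 114000 · 6.9200e-04 = 78.89 MPa.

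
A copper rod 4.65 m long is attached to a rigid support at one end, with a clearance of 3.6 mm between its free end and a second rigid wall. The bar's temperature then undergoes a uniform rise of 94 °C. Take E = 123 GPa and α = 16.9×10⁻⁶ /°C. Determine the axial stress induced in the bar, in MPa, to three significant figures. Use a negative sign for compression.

-100 MPa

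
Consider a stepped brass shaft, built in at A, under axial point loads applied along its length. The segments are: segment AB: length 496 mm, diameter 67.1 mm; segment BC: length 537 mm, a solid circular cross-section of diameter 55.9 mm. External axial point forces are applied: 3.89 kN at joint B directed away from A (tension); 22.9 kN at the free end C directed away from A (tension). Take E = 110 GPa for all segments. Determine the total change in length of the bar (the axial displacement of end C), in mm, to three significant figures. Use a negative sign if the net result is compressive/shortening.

Internal axial forces (sectioning from the free end, tension +): N_BC = 22.9 kN, N_AB = 26.79 kN.
A_AB = 3536 mm².
A_BC = 2454 mm².
δ_AB = 26790·496/(3536·110000) = 0.03416 mm
δ_BC = 22900·537/(2454·110000) = 0.04555 mm
δ = Σδ_i = 0.07971 mm.

0.0797 mm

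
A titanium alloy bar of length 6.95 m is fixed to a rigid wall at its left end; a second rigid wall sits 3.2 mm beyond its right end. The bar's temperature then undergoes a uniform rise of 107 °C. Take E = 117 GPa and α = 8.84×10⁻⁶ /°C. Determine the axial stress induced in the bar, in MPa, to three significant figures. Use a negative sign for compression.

Free thermal expansion αLΔT = 8.84e-6 · 6950 · 107 = 6.574 mm.
The walls engage after the gap closes; constrained expansion = 6.574 − 3.2 = 3.374 mm.
The walls impose strain ε = −(3.374)/6950 = -4.8545e-04; σ = Eε = 117000 · -4.8545e-04 = -56.8 MPa.

-56.8 MPa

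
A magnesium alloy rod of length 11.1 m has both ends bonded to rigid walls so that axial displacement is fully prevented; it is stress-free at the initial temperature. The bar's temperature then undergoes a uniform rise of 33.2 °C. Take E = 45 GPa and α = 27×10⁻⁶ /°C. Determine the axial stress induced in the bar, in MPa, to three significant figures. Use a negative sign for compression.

Free thermal expansion αLΔT = 27e-6 · 11100 · 33.2 = 9.95 mm.
The walls impose strain ε = −(9.95)/11100 = -8.9640e-04; σ = Eε = 45000 · -8.9640e-04 = -40.34 MPa.

-40.3 MPa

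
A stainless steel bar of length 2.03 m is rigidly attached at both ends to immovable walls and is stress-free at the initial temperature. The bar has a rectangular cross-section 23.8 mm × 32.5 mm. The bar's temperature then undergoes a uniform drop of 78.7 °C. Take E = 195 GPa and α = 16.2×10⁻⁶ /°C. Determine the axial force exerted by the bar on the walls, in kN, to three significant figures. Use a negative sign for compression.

Free thermal expansion αLΔT = 16.2e-6 · 2030 · -78.7 = -2.588 mm.
The walls impose strain ε = −(-2.588)/2030 = 1.2749e-03; σ = Eε = 195000 · 1.2749e-03 = 248.6 MPa.
Wall reaction R = σ·A = 248.6·773.5 = 192300 N = 192.3 kN.

192 kN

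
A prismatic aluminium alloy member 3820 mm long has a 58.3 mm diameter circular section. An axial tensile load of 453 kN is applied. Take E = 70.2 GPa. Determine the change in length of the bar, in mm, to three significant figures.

A = 2669 mm².
δ_mech = NL/(AE) = 453000·3820/(2669·70200) = 9.234 mm.

9.23 mm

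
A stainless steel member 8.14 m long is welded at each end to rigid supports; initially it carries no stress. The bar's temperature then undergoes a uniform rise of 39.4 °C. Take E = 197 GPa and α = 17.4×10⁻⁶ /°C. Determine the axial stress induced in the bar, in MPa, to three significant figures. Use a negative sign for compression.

-135 MPa

Free thermal expansion αLΔT = 17.4e-6 · 8140 · 39.4 = 5.58 mm.
The walls impose strain ε = −(5.58)/8140 = -6.8556e-04; σ = Eε = 197000 · -6.8556e-04 = -135.1 MPa.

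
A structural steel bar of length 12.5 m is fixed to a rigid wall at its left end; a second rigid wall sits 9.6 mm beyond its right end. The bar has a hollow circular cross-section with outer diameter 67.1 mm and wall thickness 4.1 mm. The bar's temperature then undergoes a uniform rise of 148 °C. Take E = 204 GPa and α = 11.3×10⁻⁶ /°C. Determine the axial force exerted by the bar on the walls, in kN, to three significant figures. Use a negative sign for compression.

Free thermal expansion αLΔT = 11.3e-6 · 12500 · 148 = 20.91 mm.
The walls engage after the gap closes; constrained expansion = 20.91 − 9.6 = 11.31 mm.
The walls impose strain ε = −(11.31)/12500 = -9.0440e-04; σ = Eε = 204000 · -9.0440e-04 = -184.5 MPa.
Wall reaction R = σ·A = -184.5·811.5 = -149700 N = -149.7 kN.

-150 kN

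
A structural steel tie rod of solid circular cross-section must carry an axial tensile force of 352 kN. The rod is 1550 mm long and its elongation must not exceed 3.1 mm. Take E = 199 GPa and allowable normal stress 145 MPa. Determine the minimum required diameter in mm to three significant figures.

55.6 mm

Required area A ≥ P/σ_allow = 352000/145 = 2428 mm².
For a solid circular section, d ≥ √(4A/π) = 55.6 mm.
Elongation limit: A ≥ PL/(Eδ_allow) = 352000·1550/(199000·3.1) = 884.4 mm² ⇒ d ≥ 33.56 mm.
The stress limit governs.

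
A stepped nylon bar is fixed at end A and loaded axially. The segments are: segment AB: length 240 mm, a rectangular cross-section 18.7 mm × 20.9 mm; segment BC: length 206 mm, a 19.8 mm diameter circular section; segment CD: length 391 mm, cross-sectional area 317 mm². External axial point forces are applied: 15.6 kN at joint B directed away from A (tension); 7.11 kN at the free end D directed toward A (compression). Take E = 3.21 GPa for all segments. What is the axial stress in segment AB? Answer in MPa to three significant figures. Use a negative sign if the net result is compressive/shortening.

Internal axial forces (sectioning from the free end, tension +): N_CD = -7.11 kN, N_BC = -7.11 kN, N_AB = 8.49 kN.
A_AB = 390.8 mm².
σ_AB = N_AB/A_AB = 8490/390.8 = 21.72 MPa.

21.7 MPa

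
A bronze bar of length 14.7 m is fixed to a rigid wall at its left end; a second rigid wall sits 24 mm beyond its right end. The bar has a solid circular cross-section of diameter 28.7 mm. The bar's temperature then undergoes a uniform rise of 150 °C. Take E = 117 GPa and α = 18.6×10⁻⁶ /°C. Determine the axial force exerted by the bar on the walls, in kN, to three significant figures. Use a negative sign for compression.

Free thermal expansion αLΔT = 18.6e-6 · 14700 · 150 = 41.01 mm.
The walls engage after the gap closes; constrained expansion = 41.01 − 24 = 17.01 mm.
The walls impose strain ε = −(17.01)/14700 = -1.1573e-03; σ = Eε = 117000 · -1.1573e-03 = -135.4 MPa.
Wall reaction R = σ·A = -135.4·646.9 = -87600 N = -87.6 kN.

-87.6 kN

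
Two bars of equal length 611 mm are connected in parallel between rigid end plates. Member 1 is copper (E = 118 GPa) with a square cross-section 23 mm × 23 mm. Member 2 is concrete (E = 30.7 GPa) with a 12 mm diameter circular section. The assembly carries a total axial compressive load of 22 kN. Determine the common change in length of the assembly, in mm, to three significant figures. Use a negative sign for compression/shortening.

A_1 = 529 mm².
A_2 = 113.1 mm².
Equal strain + equilibrium ⇒ each member carries load in proportion to AE: A₁E₁ = 62420000 N, A₂E₂ = 3472000 N, ΣAE = 65890000 N.
δ = PL/ΣAE = -22000·611/65890000 = -0.204 mm.

-0.204 mm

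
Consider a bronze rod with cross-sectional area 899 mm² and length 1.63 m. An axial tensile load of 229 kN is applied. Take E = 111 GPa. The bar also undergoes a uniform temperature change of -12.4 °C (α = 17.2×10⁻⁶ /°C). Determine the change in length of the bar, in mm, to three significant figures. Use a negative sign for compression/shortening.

δ_mech = NL/(AE) = 229000·1630/(899·111000) = 3.741 mm.
δ_thermal = αLΔT = 17.2e-6·1630·-12.4 = -0.3476 mm.
δ = δ_mech + δ_thermal = 3.393 mm.

3.39 mm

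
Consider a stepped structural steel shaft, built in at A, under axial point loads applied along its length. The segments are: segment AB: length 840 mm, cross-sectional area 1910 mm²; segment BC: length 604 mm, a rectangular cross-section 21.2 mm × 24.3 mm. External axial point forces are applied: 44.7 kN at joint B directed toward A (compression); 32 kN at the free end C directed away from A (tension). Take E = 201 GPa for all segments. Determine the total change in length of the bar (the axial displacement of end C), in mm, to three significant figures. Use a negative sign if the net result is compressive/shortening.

Internal axial forces (sectioning from the free end, tension +): N_BC = 32 kN, N_AB = -12.7 kN.
A_BC = 515.2 mm².
δ_AB = -12700·840/(1910·201000) = -0.02779 mm
δ_BC = 32000·604/(515.2·201000) = 0.1867 mm
δ = Σδ_i = 0.1589 mm.

0.159 mm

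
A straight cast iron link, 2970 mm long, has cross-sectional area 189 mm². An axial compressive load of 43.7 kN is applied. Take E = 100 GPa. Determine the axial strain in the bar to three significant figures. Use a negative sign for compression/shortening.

σ = N/A = -231.2 MPa; ε = σ/E = -231.2/100000 = -2.312e-03.

-0.00231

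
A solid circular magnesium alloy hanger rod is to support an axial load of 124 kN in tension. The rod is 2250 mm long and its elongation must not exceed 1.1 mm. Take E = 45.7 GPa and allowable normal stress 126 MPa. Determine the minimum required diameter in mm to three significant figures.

84.1 mm

Required area A ≥ P/σ_allow = 124000/126 = 984.1 mm².
For a solid circular section, d ≥ √(4A/π) = 35.4 mm.
Elongation limit: A ≥ PL/(Eδ_allow) = 124000·2250/(45700·1.1) = 5550 mm² ⇒ d ≥ 84.06 mm.
The elongation limit governs.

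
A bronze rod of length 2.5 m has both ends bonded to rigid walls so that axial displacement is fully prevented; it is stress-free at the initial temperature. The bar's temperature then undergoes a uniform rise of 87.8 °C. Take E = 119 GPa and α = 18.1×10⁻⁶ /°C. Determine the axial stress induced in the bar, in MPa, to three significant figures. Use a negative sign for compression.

-189 MPa

Free thermal expansion αLΔT = 18.1e-6 · 2500 · 87.8 = 3.973 mm.
The walls impose strain ε = −(3.973)/2500 = -1.5892e-03; σ = Eε = 119000 · -1.5892e-03 = -189.1 MPa.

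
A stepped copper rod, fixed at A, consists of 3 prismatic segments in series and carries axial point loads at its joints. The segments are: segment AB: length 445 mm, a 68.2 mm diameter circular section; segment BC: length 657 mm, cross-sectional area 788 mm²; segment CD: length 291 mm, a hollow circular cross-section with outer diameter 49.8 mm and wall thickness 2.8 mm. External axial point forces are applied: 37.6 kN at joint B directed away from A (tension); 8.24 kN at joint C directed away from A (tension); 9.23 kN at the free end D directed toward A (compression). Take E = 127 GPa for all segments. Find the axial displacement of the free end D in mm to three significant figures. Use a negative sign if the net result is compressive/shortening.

Internal axial forces (sectioning from the free end, tension +): N_CD = -9.23 kN, N_BC = -0.99 kN, N_AB = 36.61 kN.
A_AB = 3653 mm².
A_CD = 413.4 mm².
δ_AB = 36610·445/(3653·127000) = 0.03512 mm
δ_BC = -990·657/(788·127000) = -0.006499 mm
δ_CD = -9230·291/(413.4·127000) = -0.05115 mm
δ = Σδ_i = -0.02254 mm.

-0.0225 mm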